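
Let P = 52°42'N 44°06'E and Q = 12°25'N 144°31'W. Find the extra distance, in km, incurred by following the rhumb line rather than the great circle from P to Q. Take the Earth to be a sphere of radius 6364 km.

Great circle: cos σ = sin φ₁ sin φ₂ + cos φ₁ cos φ₂ cos Δλ,  σ = 1.9977 rad → d_gc = 12713.6 km
Rhumb line: Δψ = -0.8677, q = Δφ/Δψ = 0.8102, d_rh = R√(Δφ²+q²Δλ²) = 16059.7 km
Excess = 16059.7 − 12713.6 = 3346.1 ≈ 3346 km

3346 km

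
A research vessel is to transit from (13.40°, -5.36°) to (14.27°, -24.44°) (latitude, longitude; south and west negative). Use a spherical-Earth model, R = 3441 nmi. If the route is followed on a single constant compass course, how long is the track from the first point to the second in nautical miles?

Δψ = ln[tan(π/4+φ₂/2)/tan(π/4+φ₁/2)] = +0.0156;  Δφ = +0.0152 rad,  Δλ = -0.3330 rad
q = Δφ/Δψ = 0.9710
d = R·√(Δφ² + q²Δλ²) = 3441·0.32370 = 1114 nmi

1114 nmi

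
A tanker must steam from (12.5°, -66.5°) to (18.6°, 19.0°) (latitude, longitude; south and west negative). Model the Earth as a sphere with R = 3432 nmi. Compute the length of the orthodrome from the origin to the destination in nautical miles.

4903 nmi

cos σ = sin φ₁ sin φ₂ + cos φ₁ cos φ₂ cos Δλ
      = sin(12.50°)sin(18.60°) + cos(12.50°)cos(18.60°)cos(85.50°) = 0.1416
σ = 81.858° → d = Rσ = 3432·1.42868 = 4903 nmi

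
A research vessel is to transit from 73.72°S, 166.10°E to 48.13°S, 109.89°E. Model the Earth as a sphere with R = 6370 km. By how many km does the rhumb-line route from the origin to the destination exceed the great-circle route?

123 km

Great circle: cos σ = sin φ₁ sin φ₂ + cos φ₁ cos φ₂ cos Δλ,  σ = 0.6114 rad → d_gc = 3894.4 km
Rhumb line: Δψ = +0.9838, q = Δφ/Δψ = 0.4540, d_rh = R√(Δφ²+q²Δλ²) = 4017.8 km
Excess = 4017.8 − 3894.4 = 123.4 ≈ 123 km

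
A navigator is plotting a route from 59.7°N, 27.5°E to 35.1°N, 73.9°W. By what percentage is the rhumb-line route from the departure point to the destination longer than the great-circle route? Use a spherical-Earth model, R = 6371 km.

8.7%

Great circle: σ = 1.1430 rad → d_gc = Rσ = 7282.0 km
Rhumb: Δφ = -0.4294, Δλ = -1.7698, Δψ = -0.6516, q = Δφ/Δψ = 0.6590 → d_rh = R√(Δφ²+q²Δλ²) = 7917.4 km
Excess = (7917.4 − 7282.0) / 7282.0 = 635.4 / 7282.0 = 8.73% ≈ 8.7%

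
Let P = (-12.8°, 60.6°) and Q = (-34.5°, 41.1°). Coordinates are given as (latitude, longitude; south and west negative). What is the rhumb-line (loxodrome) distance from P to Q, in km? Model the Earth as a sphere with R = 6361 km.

Rhumb course C = atan2(Δλ, Δψ) with Δψ = ln[tan(π/4+φ₂/2)/tan(π/4+φ₁/2)] = -0.4169, Δλ = -0.3403 → C = 219.22°
d = R·|Δφ| / |cos C| = 6361·0.37874 / 0.77467 = 3110 km

3110 km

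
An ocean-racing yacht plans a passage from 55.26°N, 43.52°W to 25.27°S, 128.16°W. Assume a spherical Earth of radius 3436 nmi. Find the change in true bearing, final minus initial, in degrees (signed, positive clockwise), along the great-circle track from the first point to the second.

Initial bearing θ₁ = atan2(sin Δλ cos φ₂, cos φ₁ sin φ₂ − sin φ₁ cos φ₂ cos Δλ) = 250.85°
Final bearing θ₂ = (initial bearing from the destination back to the start) + 180° = 216.53°
Δθ = θ₂ − θ₁ = -34.3°

-34.3°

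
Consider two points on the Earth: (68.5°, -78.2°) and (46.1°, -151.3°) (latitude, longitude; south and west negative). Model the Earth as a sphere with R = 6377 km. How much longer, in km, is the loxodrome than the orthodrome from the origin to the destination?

243 km

Great circle: cos σ = sin φ₁ sin φ₂ + cos φ₁ cos φ₂ cos Δλ,  σ = 0.7313 rad → d_gc = 4663.7 km
Rhumb line: Δψ = -0.7527, q = Δφ/Δψ = 0.5194, d_rh = R√(Δφ²+q²Δλ²) = 4906.5 km
Excess = 4906.5 − 4663.7 = 242.8 ≈ 243 km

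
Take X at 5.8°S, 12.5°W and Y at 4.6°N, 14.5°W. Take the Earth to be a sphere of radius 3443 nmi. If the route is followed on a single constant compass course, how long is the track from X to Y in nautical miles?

636 nmi

Δψ = ln[tan(π/4+φ₂/2)/tan(π/4+φ₁/2)] = +0.1818;  Δφ = +0.1815 rad,  Δλ = -0.0349 rad
q = Δφ/Δψ = 0.9986
d = R·√(Δφ² + q²Δλ²) = 3443·0.18483 = 636 nmi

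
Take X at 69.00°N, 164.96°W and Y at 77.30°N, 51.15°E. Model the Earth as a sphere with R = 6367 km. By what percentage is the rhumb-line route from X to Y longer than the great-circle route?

29.9%

Great circle: σ = 0.5603 rad → d_gc = Rσ = 3567.5 km
Rhumb: Δφ = +0.1449, Δλ = -2.5114, Δψ = +0.5101, q = Δφ/Δψ = 0.2840 → d_rh = R√(Δφ²+q²Δλ²) = 4633.7 km
Excess = (4633.7 − 3567.5) / 3567.5 = 1066.2 / 3567.5 = 29.89% ≈ 29.9%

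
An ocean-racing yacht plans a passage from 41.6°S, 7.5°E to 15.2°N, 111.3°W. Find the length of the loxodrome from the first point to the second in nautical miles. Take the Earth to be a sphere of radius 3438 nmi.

7442 nmi

Δψ = ln[tan(π/4+φ₂/2)/tan(π/4+φ₁/2)] = +1.0683;  Δφ = +0.9913 rad,  Δλ = -2.0735 rad
q = Δφ/Δψ = 0.9280
d = R·√(Δφ² + q²Δλ²) = 3438·2.16453 = 7442 nmi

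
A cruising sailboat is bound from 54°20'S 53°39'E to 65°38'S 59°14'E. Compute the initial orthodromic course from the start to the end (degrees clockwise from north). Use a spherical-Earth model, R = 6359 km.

N = sin Δλ·cos φ₂ = +0.0401;  D = cos φ₁ sin φ₂ − sin φ₁ cos φ₂ cos Δλ = -0.1975
initial course = atan2(N, D) = 168.51°

168.5°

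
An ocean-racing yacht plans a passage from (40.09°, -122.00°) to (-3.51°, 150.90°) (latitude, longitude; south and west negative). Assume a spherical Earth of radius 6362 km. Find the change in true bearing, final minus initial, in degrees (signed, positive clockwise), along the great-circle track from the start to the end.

-35.6°

Initial bearing θ₁ = atan2(sin Δλ cos φ₂, cos φ₁ sin φ₂ − sin φ₁ cos φ₂ cos Δλ) = 265.45°
Final bearing θ₂ = (initial bearing from the destination back to the start) + 180° = 229.82°
Δθ = θ₂ − θ₁ = -35.6°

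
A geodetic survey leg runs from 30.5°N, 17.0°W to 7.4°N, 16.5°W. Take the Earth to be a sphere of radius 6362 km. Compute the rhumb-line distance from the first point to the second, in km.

Rhumb course C = atan2(Δλ, Δψ) with Δψ = ln[tan(π/4+φ₂/2)/tan(π/4+φ₁/2)] = -0.4299, Δλ = +0.0087 → C = 178.84°
d = R·|Δφ| / |cos C| = 6362·0.40317 / 0.99979 = 2566 km

2566 km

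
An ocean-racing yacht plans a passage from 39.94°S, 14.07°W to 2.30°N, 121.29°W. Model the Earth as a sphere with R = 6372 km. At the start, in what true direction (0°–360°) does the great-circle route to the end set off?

260.5°

θ = atan2( sin Δλ·cos φ₂ ,  cos φ₁ sin φ₂ − sin φ₁ cos φ₂ cos Δλ )
  = atan2(-0.9544, -0.1591) = 260.53°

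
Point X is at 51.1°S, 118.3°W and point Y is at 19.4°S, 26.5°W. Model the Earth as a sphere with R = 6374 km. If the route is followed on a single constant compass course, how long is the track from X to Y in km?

Δψ = ln[tan(π/4+φ₂/2)/tan(π/4+φ₁/2)] = +0.6956;  Δφ = +0.5533 rad,  Δλ = +1.6022 rad
q = Δφ/Δψ = 0.7953
d = R·√(Δφ² + q²Δλ²) = 6374·1.38922 = 8855 km

8855 km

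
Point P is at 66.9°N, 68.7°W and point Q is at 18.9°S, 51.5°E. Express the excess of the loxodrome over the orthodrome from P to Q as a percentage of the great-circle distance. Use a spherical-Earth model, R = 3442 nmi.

6.7%

Great circle: σ = 2.0768 rad → d_gc = Rσ = 7148.2 nmi
Rhumb: Δφ = -1.4975, Δλ = +2.0979, Δψ = -1.9239, q = Δφ/Δψ = 0.7784 → d_rh = R√(Δφ²+q²Δλ²) = 7626.1 nmi
Excess = (7626.1 − 7148.2) / 7148.2 = 477.9 / 7148.2 = 6.69% ≈ 6.7%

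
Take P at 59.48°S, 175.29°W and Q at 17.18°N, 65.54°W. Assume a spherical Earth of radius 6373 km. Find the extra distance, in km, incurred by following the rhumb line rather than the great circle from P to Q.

Great circle: cos σ = sin φ₁ sin φ₂ + cos φ₁ cos φ₂ cos Δλ,  σ = 2.0025 rad → d_gc = 12761.8 km
Rhumb line: Δψ = +1.6034, q = Δφ/Δψ = 0.8345, d_rh = R√(Δφ²+q²Δλ²) = 13284.4 km
Excess = 13284.4 − 12761.8 = 522.6 ≈ 523 km

523 km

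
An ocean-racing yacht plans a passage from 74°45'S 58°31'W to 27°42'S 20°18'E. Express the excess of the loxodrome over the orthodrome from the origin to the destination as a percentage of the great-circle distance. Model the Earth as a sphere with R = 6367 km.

Great circle: σ = 1.0545 rad → d_gc = Rσ = 6714.2 km
Rhumb: Δφ = +0.8212, Δλ = +1.3756, Δψ = +1.5074, q = Δφ/Δψ = 0.5448 → d_rh = R√(Δφ²+q²Δλ²) = 7078.3 km
Excess = (7078.3 − 6714.2) / 6714.2 = 364.1 / 6714.2 = 5.42% ≈ 5.4%

5.4%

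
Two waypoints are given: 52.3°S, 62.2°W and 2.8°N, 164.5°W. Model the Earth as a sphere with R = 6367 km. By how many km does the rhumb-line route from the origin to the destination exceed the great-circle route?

415 km

Great circle: cos σ = sin φ₁ sin φ₂ + cos φ₁ cos φ₂ cos Δλ,  σ = 1.7404 rad → d_gc = 11081.0 km
Rhumb line: Δψ = +1.1236, q = Δφ/Δψ = 0.8559, d_rh = R√(Δφ²+q²Δλ²) = 11496.2 km
Excess = 11496.2 − 11081.0 = 415.2 ≈ 415 km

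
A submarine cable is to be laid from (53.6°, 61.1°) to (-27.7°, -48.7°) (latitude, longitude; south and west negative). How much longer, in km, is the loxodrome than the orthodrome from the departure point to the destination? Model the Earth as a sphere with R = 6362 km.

290 km

Great circle: cos σ = sin φ₁ sin φ₂ + cos φ₁ cos φ₂ cos Δλ,  σ = 2.1557 rad → d_gc = 13714.6 km
Rhumb line: Δψ = -1.6158, q = Δφ/Δψ = 0.8782, d_rh = R√(Δφ²+q²Δλ²) = 14004.4 km
Excess = 14004.4 − 13714.6 = 289.8 ≈ 290 km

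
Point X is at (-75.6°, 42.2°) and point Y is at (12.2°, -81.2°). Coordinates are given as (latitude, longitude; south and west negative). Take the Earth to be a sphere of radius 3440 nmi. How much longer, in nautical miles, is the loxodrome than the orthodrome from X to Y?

Great circle: cos σ = sin φ₁ sin φ₂ + cos φ₁ cos φ₂ cos Δλ,  σ = 1.9161 rad → d_gc = 6591.4 nmi
Rhumb line: Δψ = +2.2834, q = Δφ/Δψ = 0.6711, d_rh = R√(Δφ²+q²Δλ²) = 7246.4 nmi
Excess = 7246.4 − 6591.4 = 655.0 ≈ 655 nmi

655 nmi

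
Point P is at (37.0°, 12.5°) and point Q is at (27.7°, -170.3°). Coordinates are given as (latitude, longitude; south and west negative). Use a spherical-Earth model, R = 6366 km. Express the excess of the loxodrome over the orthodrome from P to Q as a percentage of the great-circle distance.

29.9%

Great circle: σ = 2.0114 rad → d_gc = Rσ = 12804.8 km
Rhumb: Δφ = -0.1623, Δλ = +3.0927, Δψ = -0.1925, q = Δφ/Δψ = 0.8431 → d_rh = R√(Δφ²+q²Δλ²) = 16631.7 km
Excess = (16631.7 − 12804.8) / 12804.8 = 3826.9 / 12804.8 = 29.89% ≈ 29.9%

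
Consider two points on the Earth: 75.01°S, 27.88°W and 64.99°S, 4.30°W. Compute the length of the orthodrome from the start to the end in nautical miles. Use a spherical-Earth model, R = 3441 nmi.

761 nmi

cos σ = sin φ₁ sin φ₂ + cos φ₁ cos φ₂ cos Δλ
      = sin(-75.01°)sin(-64.99°) + cos(-75.01°)cos(-64.99°)cos(23.58°) = 0.9756
σ = 12.679° → d = Rσ = 3441·0.22128 = 761 nmi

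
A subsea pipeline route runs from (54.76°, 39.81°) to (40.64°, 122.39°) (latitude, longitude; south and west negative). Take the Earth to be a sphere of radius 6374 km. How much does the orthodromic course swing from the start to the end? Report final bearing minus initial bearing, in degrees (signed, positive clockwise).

At departure: θ₁ = atan2(sin Δλ cos φ₂, cos φ₁ sin φ₂ − sin φ₁ cos φ₂ cos Δλ) = 68.54°
At arrival: θ₂ = atan2(sin Δλ cos φ₁, −cos φ₂ sin φ₁ + sin φ₂ cos φ₁ cos Δλ) = 134.95°
Δθ = θ₂ − θ₁ = +66.4°

+66.4°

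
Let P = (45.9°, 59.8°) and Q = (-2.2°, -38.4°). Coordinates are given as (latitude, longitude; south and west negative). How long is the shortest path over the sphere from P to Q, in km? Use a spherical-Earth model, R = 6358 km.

Haversine: a = sin²(Δφ/2)+cos φ₁ cos φ₂ sin²(Δλ/2) = 0.56338;  σ = 2·atan2(√a,√(1−a))
σ = 97.282° → d = Rσ = 6358·1.69789 = 10795 km

10795 km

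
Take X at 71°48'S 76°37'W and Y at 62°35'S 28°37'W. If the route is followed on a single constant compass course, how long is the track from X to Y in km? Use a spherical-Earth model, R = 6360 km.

Δψ = ln[tan(π/4+φ₂/2)/tan(π/4+φ₁/2)] = +0.4206;  Δφ = +0.1609 rad,  Δλ = +0.8378 rad
q = Δφ/Δψ = 0.3824
d = R·√(Δφ² + q²Δλ²) = 6360·0.35851 = 2280 km

2280 km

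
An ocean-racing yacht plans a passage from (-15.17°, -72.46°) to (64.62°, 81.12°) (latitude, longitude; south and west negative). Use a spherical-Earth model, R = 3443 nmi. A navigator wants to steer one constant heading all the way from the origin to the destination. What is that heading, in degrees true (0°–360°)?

56.7°

Δψ = ln[tan(π/4+φ₂/2)/tan(π/4+φ₁/2)] = +1.7588
Δλ = +2.6805 rad (taken the short way round)
course = atan2(Δλ, Δψ) = 56.73°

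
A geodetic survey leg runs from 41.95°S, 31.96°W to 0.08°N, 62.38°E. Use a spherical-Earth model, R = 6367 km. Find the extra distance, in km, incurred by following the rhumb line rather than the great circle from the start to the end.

Great circle: cos σ = sin φ₁ sin φ₂ + cos φ₁ cos φ₂ cos Δλ,  σ = 1.6280 rad → d_gc = 10365.7 km
Rhumb line: Δψ = +0.8094, q = Δφ/Δψ = 0.9063, d_rh = R√(Δφ²+q²Δλ²) = 10587.3 km
Excess = 10587.3 − 10365.7 = 221.6 ≈ 222 km

222 km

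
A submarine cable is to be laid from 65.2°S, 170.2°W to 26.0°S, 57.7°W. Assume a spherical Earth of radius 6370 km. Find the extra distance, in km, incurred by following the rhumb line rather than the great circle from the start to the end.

907 km

Great circle: cos σ = sin φ₁ sin φ₂ + cos φ₁ cos φ₂ cos Δλ,  σ = 1.3143 rad → d_gc = 8372.2 km
Rhumb line: Δψ = +1.0445, q = Δφ/Δψ = 0.6550, d_rh = R√(Δφ²+q²Δλ²) = 9279.5 km
Excess = 9279.5 − 8372.2 = 907.3 ≈ 907 km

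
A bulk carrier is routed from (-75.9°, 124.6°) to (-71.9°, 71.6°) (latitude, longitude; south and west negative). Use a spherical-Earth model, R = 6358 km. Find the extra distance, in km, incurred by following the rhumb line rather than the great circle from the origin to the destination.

Great circle: cos σ = sin φ₁ sin φ₂ + cos φ₁ cos φ₂ cos Δλ,  σ = 0.2559 rad → d_gc = 1627.2 km
Rhumb line: Δψ = +0.2530, q = Δφ/Δψ = 0.2759, d_rh = R√(Δφ²+q²Δλ²) = 1682.3 km
Excess = 1682.3 − 1627.2 = 55.1 ≈ 55 km

55 km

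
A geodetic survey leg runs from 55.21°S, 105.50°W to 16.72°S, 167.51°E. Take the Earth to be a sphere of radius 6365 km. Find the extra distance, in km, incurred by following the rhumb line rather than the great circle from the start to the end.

Great circle: cos σ = sin φ₁ sin φ₂ + cos φ₁ cos φ₂ cos Δλ,  σ = 1.3026 rad → d_gc = 8291.244 km
Rhumb line: Δψ = +0.8646, q = Δφ/Δψ = 0.7770, d_rh = R√(Δφ²+q²Δλ²) = 8640.739 km
Excess = 8640.739 − 8291.244 = 349.495 ≈ 349 km

349 km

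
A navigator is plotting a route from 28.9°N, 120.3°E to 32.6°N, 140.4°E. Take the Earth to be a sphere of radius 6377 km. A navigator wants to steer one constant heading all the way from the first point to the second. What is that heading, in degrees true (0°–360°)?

Meridional parts: M(φ₁)=+0.5273, M(φ₂)=+0.6024 → ΔM = +0.0752;  Δλ = +0.3508 rad
tan C = Δλ / ΔM = +4.6673 → C = 77.91°

77.9°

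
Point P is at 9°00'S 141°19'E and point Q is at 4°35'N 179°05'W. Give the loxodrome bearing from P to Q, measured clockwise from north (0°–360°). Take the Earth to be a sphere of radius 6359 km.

71.0°

Meridional parts: M(φ₁)=-0.1577, M(φ₂)=+0.0801 → ΔM = +0.2378;  Δλ = +0.6912 rad
tan C = Δλ / ΔM = +2.9063 → C = 71.01°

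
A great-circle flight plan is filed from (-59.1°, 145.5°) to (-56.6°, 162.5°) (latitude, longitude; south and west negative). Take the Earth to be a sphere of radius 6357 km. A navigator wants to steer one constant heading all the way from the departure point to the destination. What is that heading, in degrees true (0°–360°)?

74.5°

Δψ = ln[tan(π/4+φ₂/2)/tan(π/4+φ₁/2)] = +0.0820
Δλ = +0.2967 rad (taken the short way round)
course = atan2(Δλ, Δψ) = 74.54°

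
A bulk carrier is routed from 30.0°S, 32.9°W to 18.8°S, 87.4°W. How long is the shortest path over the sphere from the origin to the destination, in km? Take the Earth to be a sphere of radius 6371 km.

5606 km

Haversine: a = sin²(Δφ/2)+cos φ₁ cos φ₂ sin²(Δλ/2) = 0.18140;  σ = 2·atan2(√a,√(1−a))
σ = 50.416° → d = Rσ = 6371·0.87993 = 5606 km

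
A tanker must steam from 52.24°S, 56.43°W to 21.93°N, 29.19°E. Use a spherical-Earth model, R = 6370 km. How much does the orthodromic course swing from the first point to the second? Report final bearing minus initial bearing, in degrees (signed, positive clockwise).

-33.8°

Initial bearing θ₁ = atan2(sin Δλ cos φ₂, cos φ₁ sin φ₂ − sin φ₁ cos φ₂ cos Δλ) = 72.89°
Final bearing θ₂ = (initial bearing from the destination back to the start) + 180° = 39.12°
Δθ = θ₂ − θ₁ = -33.8°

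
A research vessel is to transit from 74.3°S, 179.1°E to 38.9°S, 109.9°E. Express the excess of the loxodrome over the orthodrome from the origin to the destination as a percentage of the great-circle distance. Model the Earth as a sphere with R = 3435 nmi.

4.5%

Great circle: σ = 0.8240 rad → d_gc = Rσ = 2830.3 nmi
Rhumb: Δφ = +0.6178, Δλ = -1.2078, Δψ = +1.2434, q = Δφ/Δψ = 0.4969 → d_rh = R√(Δφ²+q²Δλ²) = 2958.7 nmi
Excess = (2958.7 − 2830.3) / 2830.3 = 128.4 / 2830.3 = 4.54% ≈ 4.5%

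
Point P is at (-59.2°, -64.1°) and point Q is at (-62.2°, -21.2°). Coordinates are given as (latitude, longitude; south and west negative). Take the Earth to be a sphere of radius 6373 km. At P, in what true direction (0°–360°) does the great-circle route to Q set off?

θ = atan2( sin Δλ·cos φ₂ ,  cos φ₁ sin φ₂ − sin φ₁ cos φ₂ cos Δλ )
  = atan2(+0.3175, -0.1595) = 116.67°

116.7°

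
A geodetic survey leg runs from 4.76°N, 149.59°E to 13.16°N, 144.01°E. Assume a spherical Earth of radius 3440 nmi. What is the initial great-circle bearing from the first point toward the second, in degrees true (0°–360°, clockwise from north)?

N = sin Δλ·cos φ₂ = -0.0947;  D = cos φ₁ sin φ₂ − sin φ₁ cos φ₂ cos Δλ = +0.1465
initial course = atan2(N, D) = 327.12°

327.1°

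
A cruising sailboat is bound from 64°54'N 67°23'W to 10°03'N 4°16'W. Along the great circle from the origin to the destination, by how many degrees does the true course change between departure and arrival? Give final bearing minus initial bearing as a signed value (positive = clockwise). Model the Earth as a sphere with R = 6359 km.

At departure: θ₁ = atan2(sin Δλ cos φ₂, cos φ₁ sin φ₂ − sin φ₁ cos φ₂ cos Δλ) = 110.55°
At arrival: θ₂ = atan2(sin Δλ cos φ₁, −cos φ₂ sin φ₁ + sin φ₂ cos φ₁ cos Δλ) = 156.21°
Δθ = θ₂ − θ₁ = +45.7°

+45.7°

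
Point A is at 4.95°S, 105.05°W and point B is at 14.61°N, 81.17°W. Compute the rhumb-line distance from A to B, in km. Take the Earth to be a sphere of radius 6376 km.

3418 km

Δψ = ln[tan(π/4+φ₂/2)/tan(π/4+φ₁/2)] = +0.3443;  Δφ = +0.3414 rad,  Δλ = +0.4168 rad
q = Δφ/Δψ = 0.9915
d = R·√(Δφ² + q²Δλ²) = 6376·0.53603 = 3418 km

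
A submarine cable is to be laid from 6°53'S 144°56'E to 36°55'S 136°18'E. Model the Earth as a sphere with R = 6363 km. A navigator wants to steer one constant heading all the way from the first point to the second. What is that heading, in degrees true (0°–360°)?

194.7°

Meridional parts: M(φ₁)=-0.1204, M(φ₂)=-0.6942 → ΔM = -0.5737;  Δλ = -0.1507 rad
tan C = Δλ / ΔM = +0.2626 → C = 194.72°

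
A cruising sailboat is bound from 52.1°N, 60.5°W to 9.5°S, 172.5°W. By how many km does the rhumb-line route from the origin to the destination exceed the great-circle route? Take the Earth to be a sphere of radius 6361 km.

Great circle: cos σ = sin φ₁ sin φ₂ + cos φ₁ cos φ₂ cos Δλ,  σ = 1.9361 rad → d_gc = 12315.28 km
Rhumb line: Δψ = -1.2356, q = Δφ/Δψ = 0.8701, d_rh = R√(Δφ²+q²Δλ²) = 12799.75 km
Excess = 12799.75 − 12315.28 = 484.47 ≈ 484 km

484 km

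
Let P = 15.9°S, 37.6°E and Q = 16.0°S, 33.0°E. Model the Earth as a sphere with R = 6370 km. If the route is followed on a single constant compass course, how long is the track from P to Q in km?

492 km

Δψ = ln[tan(π/4+φ₂/2)/tan(π/4+φ₁/2)] = -0.0018;  Δφ = -0.0017 rad,  Δλ = -0.0803 rad
q = Δφ/Δψ = 0.9615
d = R·√(Δφ² + q²Δλ²) = 6370·0.07721 = 492 km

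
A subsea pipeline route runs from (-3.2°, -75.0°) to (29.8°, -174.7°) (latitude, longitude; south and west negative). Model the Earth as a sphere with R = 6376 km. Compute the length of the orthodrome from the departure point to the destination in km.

cos σ = sin φ₁ sin φ₂ + cos φ₁ cos φ₂ cos Δλ
      = sin(-3.20°)sin(29.80°) + cos(-3.20°)cos(29.80°)cos(-99.70°) = -0.1737
σ = 100.004° → d = Rσ = 6376·1.74541 = 11129 km

11129 km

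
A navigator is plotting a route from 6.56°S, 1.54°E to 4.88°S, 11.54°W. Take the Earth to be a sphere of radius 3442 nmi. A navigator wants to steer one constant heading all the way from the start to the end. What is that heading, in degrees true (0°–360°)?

277.4°

Δψ = ln[tan(π/4+φ₂/2)/tan(π/4+φ₁/2)] = +0.0295
Δλ = -0.2283 rad (taken the short way round)
course = atan2(Δλ, Δψ) = 277.36°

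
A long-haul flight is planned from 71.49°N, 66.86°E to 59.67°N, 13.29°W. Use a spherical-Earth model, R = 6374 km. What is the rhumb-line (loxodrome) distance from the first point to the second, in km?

3847 km

Rhumb course C = atan2(Δλ, Δψ) with Δψ = ln[tan(π/4+φ₂/2)/tan(π/4+φ₁/2)] = -0.5088, Δλ = -1.3989 → C = 250.01°
d = R·|Δφ| / |cos C| = 6374·0.20630 / 0.34182 = 3847 km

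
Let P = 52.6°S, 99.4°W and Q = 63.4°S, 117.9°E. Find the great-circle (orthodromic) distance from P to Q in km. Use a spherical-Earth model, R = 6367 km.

Haversine: a = sin²(Δφ/2)+cos φ₁ cos φ₂ sin²(Δλ/2) = 0.25300;  σ = 2·atan2(√a,√(1−a))
σ = 60.397° → d = Rσ = 6367·1.05412 = 6712 km

6712 km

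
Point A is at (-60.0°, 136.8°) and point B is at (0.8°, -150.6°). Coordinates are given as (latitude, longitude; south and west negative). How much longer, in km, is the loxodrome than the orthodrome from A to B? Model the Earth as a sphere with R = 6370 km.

205 km

Great circle: cos σ = sin φ₁ sin φ₂ + cos φ₁ cos φ₂ cos Δλ,  σ = 1.4329 rad → d_gc = 9127.9 km
Rhumb line: Δψ = +1.3309, q = Δφ/Δψ = 0.7973, d_rh = R√(Δφ²+q²Δλ²) = 9333.1 km
Excess = 9333.1 − 9127.9 = 205.2 ≈ 205 km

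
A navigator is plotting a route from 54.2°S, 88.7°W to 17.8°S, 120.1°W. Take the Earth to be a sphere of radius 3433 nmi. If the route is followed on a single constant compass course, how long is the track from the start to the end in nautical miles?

2629 nmi

Δψ = ln[tan(π/4+φ₂/2)/tan(π/4+φ₁/2)] = +0.8143;  Δφ = +0.6353 rad,  Δλ = -0.5480 rad
q = Δφ/Δψ = 0.7801
d = R·√(Δφ² + q²Δλ²) = 3433·0.76577 = 2629 nmi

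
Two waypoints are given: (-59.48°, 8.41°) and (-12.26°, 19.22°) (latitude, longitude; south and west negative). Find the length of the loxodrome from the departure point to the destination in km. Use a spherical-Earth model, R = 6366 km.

5325 km

Δψ = ln[tan(π/4+φ₂/2)/tan(π/4+φ₁/2)] = +1.0833;  Δφ = +0.8241 rad,  Δλ = +0.1887 rad
q = Δφ/Δψ = 0.7608
d = R·√(Δφ² + q²Δλ²) = 6366·0.83655 = 5325 km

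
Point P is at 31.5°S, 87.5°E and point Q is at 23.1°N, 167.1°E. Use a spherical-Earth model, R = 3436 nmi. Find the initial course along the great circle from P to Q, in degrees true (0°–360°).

65.0°

θ = atan2( sin Δλ·cos φ₂ ,  cos φ₁ sin φ₂ − sin φ₁ cos φ₂ cos Δλ )
  = atan2(+0.9047, +0.4213) = 65.03°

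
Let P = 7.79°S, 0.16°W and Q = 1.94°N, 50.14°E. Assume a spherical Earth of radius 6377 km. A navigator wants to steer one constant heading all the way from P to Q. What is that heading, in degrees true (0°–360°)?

Δψ = ln[tan(π/4+φ₂/2)/tan(π/4+φ₁/2)] = +0.1702
Δλ = +0.8779 rad (taken the short way round)
course = atan2(Δλ, Δψ) = 79.03°

79.0°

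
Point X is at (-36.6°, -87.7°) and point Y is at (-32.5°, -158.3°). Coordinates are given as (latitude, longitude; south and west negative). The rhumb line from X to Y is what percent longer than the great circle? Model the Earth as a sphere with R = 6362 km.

2.3%

Great circle: σ = 0.9941 rad → d_gc = Rσ = 6324.5 km
Rhumb: Δφ = +0.0716, Δλ = -1.2322, Δψ = +0.0869, q = Δφ/Δψ = 0.8233 → d_rh = R√(Δφ²+q²Δλ²) = 6470.0 km
Excess = (6470.0 − 6324.5) / 6324.5 = 145.5 / 6324.5 = 2.30% ≈ 2.3%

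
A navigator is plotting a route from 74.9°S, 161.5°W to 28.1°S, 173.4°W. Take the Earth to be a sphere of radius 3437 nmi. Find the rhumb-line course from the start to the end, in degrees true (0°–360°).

Meridional parts: M(φ₁)=-2.0209, M(φ₂)=-0.5114 → ΔM = +1.5095;  Δλ = -0.2077 rad
tan C = Δλ / ΔM = -0.1376 → C = 352.17°

352.2°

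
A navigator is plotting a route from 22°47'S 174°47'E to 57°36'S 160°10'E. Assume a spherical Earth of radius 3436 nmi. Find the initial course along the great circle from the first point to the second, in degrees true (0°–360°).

θ = atan2( sin Δλ·cos φ₂ ,  cos φ₁ sin φ₂ − sin φ₁ cos φ₂ cos Δλ )
  = atan2(-0.1352, -0.5777) = 193.17°

193.2°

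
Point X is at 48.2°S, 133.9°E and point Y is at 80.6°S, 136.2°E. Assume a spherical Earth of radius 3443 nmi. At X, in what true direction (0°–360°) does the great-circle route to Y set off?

N = sin Δλ·cos φ₂ = +0.0066;  D = cos φ₁ sin φ₂ − sin φ₁ cos φ₂ cos Δλ = -0.5359
initial course = atan2(N, D) = 179.30°

179.3°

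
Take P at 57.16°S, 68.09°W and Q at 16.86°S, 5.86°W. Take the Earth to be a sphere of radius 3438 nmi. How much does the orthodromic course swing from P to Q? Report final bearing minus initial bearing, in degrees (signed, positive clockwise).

-42.3°

Initial bearing θ₁ = atan2(sin Δλ cos φ₂, cos φ₁ sin φ₂ − sin φ₁ cos φ₂ cos Δλ) = 75.60°
Final bearing θ₂ = (initial bearing from the destination back to the start) + 180° = 33.29°
Δθ = θ₂ − θ₁ = -42.3°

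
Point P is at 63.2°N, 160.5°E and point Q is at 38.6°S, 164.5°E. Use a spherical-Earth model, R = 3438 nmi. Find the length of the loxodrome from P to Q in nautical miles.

6112 nmi

Rhumb course C = atan2(Δλ, Δψ) with Δψ = ln[tan(π/4+φ₂/2)/tan(π/4+φ₁/2)] = -2.1658, Δλ = +0.0698 → C = 178.15°
d = R·|Δφ| / |cos C| = 3438·1.77675 / 0.99948 = 6112 nmi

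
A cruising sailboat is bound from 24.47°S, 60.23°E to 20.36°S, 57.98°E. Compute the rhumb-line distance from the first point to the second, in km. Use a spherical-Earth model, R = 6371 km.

Rhumb course C = atan2(Δλ, Δψ) with Δψ = ln[tan(π/4+φ₂/2)/tan(π/4+φ₁/2)] = +0.0776, Δλ = -0.0393 → C = 333.16°
d = R·|Δφ| / |cos C| = 6371·0.07173 / 0.89230 = 512 km

512 km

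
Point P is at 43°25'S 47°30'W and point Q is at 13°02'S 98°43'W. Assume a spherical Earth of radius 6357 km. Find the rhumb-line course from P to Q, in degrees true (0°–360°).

304.5°

Δψ = ln[tan(π/4+φ₂/2)/tan(π/4+φ₁/2)] = +0.6134
Δλ = -0.8939 rad (taken the short way round)
course = atan2(Δλ, Δψ) = 304.46°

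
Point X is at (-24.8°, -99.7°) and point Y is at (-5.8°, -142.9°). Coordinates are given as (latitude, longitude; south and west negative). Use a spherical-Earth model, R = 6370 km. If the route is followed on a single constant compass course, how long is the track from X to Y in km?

5069 km

Rhumb course C = atan2(Δλ, Δψ) with Δψ = ln[tan(π/4+φ₂/2)/tan(π/4+φ₁/2)] = +0.3456, Δλ = -0.7540 → C = 294.63°
d = R·|Δφ| / |cos C| = 6370·0.33161 / 0.41670 = 5069 km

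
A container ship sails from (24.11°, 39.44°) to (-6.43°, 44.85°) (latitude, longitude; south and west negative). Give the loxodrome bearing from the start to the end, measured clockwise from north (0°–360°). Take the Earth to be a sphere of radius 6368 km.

Meridional parts: M(φ₁)=+0.4338, M(φ₂)=-0.1125 → ΔM = -0.5463;  Δλ = +0.0944 rad
tan C = Δλ / ΔM = -0.1729 → C = 170.19°

170.2°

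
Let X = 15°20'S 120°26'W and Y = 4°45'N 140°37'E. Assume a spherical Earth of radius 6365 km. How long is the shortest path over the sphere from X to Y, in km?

11095 km

cos σ = sin φ₁ sin φ₂ + cos φ₁ cos φ₂ cos Δλ
      = sin(-15.33°)sin(4.75°) + cos(-15.33°)cos(4.75°)cos(-98.95°) = -0.1714
σ = 99.870° → d = Rσ = 6365·1.74306 = 11095 km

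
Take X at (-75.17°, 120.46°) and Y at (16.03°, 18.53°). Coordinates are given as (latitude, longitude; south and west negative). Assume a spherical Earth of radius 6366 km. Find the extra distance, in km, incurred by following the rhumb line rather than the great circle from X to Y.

705 km

Great circle: cos σ = sin φ₁ sin φ₂ + cos φ₁ cos φ₂ cos Δλ,  σ = 1.8942 rad → d_gc = 12058.5 km
Rhumb line: Δψ = +2.3226, q = Δφ/Δψ = 0.6853, d_rh = R√(Δφ²+q²Δλ²) = 12763.9 km
Excess = 12763.9 − 12058.5 = 705.4 ≈ 705 km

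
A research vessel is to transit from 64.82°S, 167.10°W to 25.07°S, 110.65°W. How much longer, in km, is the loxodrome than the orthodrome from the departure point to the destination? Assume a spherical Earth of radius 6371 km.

Great circle: cos σ = sin φ₁ sin φ₂ + cos φ₁ cos φ₂ cos Δλ,  σ = 0.9317 rad → d_gc = 5936.0 km
Rhumb line: Δψ = +1.0468, q = Δφ/Δψ = 0.6627, d_rh = R√(Δφ²+q²Δλ²) = 6069.7 km
Excess = 6069.7 − 5936.0 = 133.7 ≈ 134 km

134 km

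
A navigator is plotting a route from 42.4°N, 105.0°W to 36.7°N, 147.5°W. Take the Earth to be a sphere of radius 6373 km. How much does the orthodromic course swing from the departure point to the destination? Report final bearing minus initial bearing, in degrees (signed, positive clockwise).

-27.8°

At departure: θ₁ = atan2(sin Δλ cos φ₂, cos φ₁ sin φ₂ − sin φ₁ cos φ₂ cos Δλ) = 274.51°
At arrival: θ₂ = atan2(sin Δλ cos φ₁, −cos φ₂ sin φ₁ + sin φ₂ cos φ₁ cos Δλ) = 246.66°
Δθ = θ₂ − θ₁ = -27.8°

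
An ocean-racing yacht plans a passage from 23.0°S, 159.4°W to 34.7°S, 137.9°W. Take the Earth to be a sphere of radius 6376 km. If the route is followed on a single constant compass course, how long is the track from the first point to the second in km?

2462 km

Rhumb course C = atan2(Δλ, Δψ) with Δψ = ln[tan(π/4+φ₂/2)/tan(π/4+φ₁/2)] = -0.2338, Δλ = +0.3752 → C = 121.92°
d = R·|Δφ| / |cos C| = 6376·0.20420 / 0.52880 = 2462 km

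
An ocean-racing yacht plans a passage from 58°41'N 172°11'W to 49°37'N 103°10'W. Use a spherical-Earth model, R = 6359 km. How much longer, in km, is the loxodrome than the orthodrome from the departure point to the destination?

Great circle: cos σ = sin φ₁ sin φ₂ + cos φ₁ cos φ₂ cos Δλ,  σ = 0.6899 rad → d_gc = 4386.8 km
Rhumb line: Δψ = -0.2716, q = Δφ/Δψ = 0.5827, d_rh = R√(Δφ²+q²Δλ²) = 4575.4 km
Excess = 4575.4 − 4386.8 = 188.6 ≈ 189 km

189 km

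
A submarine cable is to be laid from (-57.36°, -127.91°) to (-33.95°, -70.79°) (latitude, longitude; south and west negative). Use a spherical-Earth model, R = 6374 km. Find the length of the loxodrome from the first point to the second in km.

Rhumb course C = atan2(Δλ, Δψ) with Δψ = ln[tan(π/4+φ₂/2)/tan(π/4+φ₁/2)] = +0.5977, Δλ = +0.9969 → C = 59.06°
d = R·|Δφ| / |cos C| = 6374·0.40858 / 0.51418 = 5065 km

5065 km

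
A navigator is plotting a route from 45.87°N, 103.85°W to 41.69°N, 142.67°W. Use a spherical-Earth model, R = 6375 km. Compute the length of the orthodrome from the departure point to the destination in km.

Haversine: a = sin²(Δφ/2)+cos φ₁ cos φ₂ sin²(Δλ/2) = 0.05875;  σ = 2·atan2(√a,√(1−a))
σ = 28.056° → d = Rσ = 6375·0.48966 = 3122 km

3122 km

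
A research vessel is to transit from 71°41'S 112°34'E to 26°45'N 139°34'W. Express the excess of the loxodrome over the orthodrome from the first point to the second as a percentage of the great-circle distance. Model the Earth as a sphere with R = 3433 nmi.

5.0%

Great circle: σ = 2.1099 rad → d_gc = Rσ = 7243.4 nmi
Rhumb: Δφ = +1.7180, Δλ = +1.8826, Δψ = +2.3098, q = Δφ/Δψ = 0.7438 → d_rh = R√(Δφ²+q²Δλ²) = 7608.7 nmi
Excess = (7608.7 − 7243.4) / 7243.4 = 365.3 / 7243.4 = 5.04% ≈ 5.0%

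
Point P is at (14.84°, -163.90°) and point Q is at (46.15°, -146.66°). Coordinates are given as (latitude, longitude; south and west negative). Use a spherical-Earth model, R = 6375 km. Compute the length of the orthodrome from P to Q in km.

3837 km

cos σ = sin φ₁ sin φ₂ + cos φ₁ cos φ₂ cos Δλ
      = sin(14.84°)sin(46.15°) + cos(14.84°)cos(46.15°)cos(17.24°) = 0.8243
σ = 34.484° → d = Rσ = 6375·0.60186 = 3837 km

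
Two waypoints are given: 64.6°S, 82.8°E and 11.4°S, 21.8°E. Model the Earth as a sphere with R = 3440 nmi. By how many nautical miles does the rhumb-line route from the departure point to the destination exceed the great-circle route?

Great circle: cos σ = sin φ₁ sin φ₂ + cos φ₁ cos φ₂ cos Δλ,  σ = 1.1784 rad → d_gc = 4053.7 nmi
Rhumb line: Δψ = +1.2898, q = Δφ/Δψ = 0.7199, d_rh = R√(Δφ²+q²Δλ²) = 4141.7 nmi
Excess = 4141.7 − 4053.7 = 88.0 ≈ 88 nmi

88 nmi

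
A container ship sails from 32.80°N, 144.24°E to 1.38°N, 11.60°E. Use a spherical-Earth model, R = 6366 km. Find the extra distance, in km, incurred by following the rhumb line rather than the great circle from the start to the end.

553 km

Great circle: cos σ = sin φ₁ sin φ₂ + cos φ₁ cos φ₂ cos Δλ,  σ = 2.1606 rad → d_gc = 13754.2 km
Rhumb line: Δψ = -0.5825, q = Δφ/Δψ = 0.9415, d_rh = R√(Δφ²+q²Δλ²) = 14307.0 km
Excess = 14307.0 − 13754.2 = 552.8 ≈ 553 km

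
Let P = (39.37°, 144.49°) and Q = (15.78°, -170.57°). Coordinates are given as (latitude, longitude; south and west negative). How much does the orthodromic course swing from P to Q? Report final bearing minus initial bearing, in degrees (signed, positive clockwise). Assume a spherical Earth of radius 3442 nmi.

Initial bearing θ₁ = atan2(sin Δλ cos φ₂, cos φ₁ sin φ₂ − sin φ₁ cos φ₂ cos Δλ) = 108.08°
Final bearing θ₂ = (initial bearing from the destination back to the start) + 180° = 130.21°
Δθ = θ₂ − θ₁ = +22.1°

+22.1°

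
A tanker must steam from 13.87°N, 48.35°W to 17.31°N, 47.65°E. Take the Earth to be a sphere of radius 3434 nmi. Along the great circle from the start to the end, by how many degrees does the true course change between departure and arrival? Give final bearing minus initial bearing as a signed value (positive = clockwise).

+33.3°

Initial bearing θ₁ = atan2(sin Δλ cos φ₂, cos φ₁ sin φ₂ − sin φ₁ cos φ₂ cos Δλ) = 71.77°
Final bearing θ₂ = (initial bearing from the destination back to the start) + 180° = 105.02°
Δθ = θ₂ − θ₁ = +33.3°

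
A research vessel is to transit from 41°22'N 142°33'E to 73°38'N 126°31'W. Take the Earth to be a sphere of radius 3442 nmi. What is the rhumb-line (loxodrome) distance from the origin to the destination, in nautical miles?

3313 nmi

Rhumb course C = atan2(Δλ, Δψ) with Δψ = ln[tan(π/4+φ₂/2)/tan(π/4+φ₁/2)] = +1.1449, Δλ = +1.5871 → C = 54.19°
d = R·|Δφ| / |cos C| = 3442·0.56316 / 0.58505 = 3313 nmi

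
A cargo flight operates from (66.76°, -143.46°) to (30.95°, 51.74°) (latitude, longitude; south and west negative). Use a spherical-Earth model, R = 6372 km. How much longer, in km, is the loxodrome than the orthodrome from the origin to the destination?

Great circle: cos σ = sin φ₁ sin φ₂ + cos φ₁ cos φ₂ cos Δλ,  σ = 1.4243 rad → d_gc = 9075.5 km
Rhumb line: Δψ = -1.0131, q = Δφ/Δψ = 0.6169, d_rh = R√(Δφ²+q²Δλ²) = 11987.6 km
Excess = 11987.6 − 9075.5 = 2912.1 ≈ 2912 km

2912 km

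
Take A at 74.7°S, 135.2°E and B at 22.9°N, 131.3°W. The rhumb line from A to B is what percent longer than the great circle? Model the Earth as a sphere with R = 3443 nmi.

Great circle: σ = 1.9716 rad → d_gc = Rσ = 6788.3 nmi
Rhumb: Δφ = +1.7034, Δλ = +1.6319, Δψ = +2.4183, q = Δφ/Δψ = 0.7044 → d_rh = R√(Δφ²+q²Δλ²) = 7075.4 nmi
Excess = (7075.4 − 6788.3) / 6788.3 = 287.1 / 6788.3 = 4.23% ≈ 4.2%

4.2%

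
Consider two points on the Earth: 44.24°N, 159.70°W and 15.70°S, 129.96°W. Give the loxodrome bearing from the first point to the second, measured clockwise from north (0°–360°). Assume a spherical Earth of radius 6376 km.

155.5°

Meridional parts: M(φ₁)=+0.8627, M(φ₂)=-0.2775 → ΔM = -1.1402;  Δλ = +0.5191 rad
tan C = Δλ / ΔM = -0.4552 → C = 155.52°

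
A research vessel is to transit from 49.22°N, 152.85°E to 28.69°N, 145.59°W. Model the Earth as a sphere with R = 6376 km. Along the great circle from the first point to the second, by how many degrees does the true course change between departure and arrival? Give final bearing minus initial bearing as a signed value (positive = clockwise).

+41.7°

At departure: θ₁ = atan2(sin Δλ cos φ₂, cos φ₁ sin φ₂ − sin φ₁ cos φ₂ cos Δλ) = 90.21°
At arrival: θ₂ = atan2(sin Δλ cos φ₁, −cos φ₂ sin φ₁ + sin φ₂ cos φ₁ cos Δλ) = 131.88°
Δθ = θ₂ − θ₁ = +41.7°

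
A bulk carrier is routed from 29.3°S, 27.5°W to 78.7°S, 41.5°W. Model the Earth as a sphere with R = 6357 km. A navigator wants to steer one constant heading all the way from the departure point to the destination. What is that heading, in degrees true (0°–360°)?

Δψ = ln[tan(π/4+φ₂/2)/tan(π/4+φ₁/2)] = -1.7781
Δλ = -0.2443 rad (taken the short way round)
course = atan2(Δλ, Δψ) = 187.82°

187.8°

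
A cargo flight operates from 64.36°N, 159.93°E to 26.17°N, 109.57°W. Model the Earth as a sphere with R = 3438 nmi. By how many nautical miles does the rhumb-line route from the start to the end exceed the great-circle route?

Great circle: cos σ = sin φ₁ sin φ₂ + cos φ₁ cos φ₂ cos Δλ,  σ = 1.1656 rad → d_gc = 4007.3 nmi
Rhumb line: Δψ = -1.0068, q = Δφ/Δψ = 0.6620, d_rh = R√(Δφ²+q²Δλ²) = 4263.3 nmi
Excess = 4263.3 − 4007.3 = 256.0 ≈ 256 nmi

256 nmi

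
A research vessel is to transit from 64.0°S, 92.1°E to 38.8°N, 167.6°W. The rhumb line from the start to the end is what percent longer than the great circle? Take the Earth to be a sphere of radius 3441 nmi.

Great circle: σ = 2.2450 rad → d_gc = Rσ = 7725.0 nmi
Rhumb: Δφ = +1.7942, Δλ = +1.7506, Δψ = +2.2017, q = Δφ/Δψ = 0.8149 → d_rh = R√(Δφ²+q²Δλ²) = 7887.5 nmi
Excess = (7887.5 − 7725.0) / 7725.0 = 162.5 / 7725.0 = 2.10% ≈ 2.1%

2.1%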